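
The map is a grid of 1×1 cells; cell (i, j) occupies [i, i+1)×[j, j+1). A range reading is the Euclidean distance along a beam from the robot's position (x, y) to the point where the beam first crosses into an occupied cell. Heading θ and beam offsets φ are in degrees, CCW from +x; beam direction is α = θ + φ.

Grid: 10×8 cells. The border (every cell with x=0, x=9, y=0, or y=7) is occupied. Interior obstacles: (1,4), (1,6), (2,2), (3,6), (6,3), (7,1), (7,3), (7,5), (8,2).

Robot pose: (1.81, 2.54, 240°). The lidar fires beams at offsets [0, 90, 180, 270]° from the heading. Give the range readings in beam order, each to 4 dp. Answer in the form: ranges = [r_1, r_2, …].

beam 1: φ=0°, α=240°
  dir = (cos 240°, sin 240°) = (-0.5000, -0.8660); from cell (1,2)
  next x-line at t=1.6200, next y-line at t=0.6235; Δt_x=2.0000, Δt_y=1.1547
    y: enter (1,1) at t=0.6235
    x: enter (0,1) at t=1.6200 ← occupied
  → r_1 = 1.6200
beam 2: φ=90°, α=330°
  dir = (cos 330°, sin 330°) = (0.8660, -0.5000); from cell (1,2)
  next x-line at t=0.2194, next y-line at t=1.0800; Δt_x=1.1547, Δt_y=2.0000
    x: enter (2,2) at t=0.2194 ← occupied
  → r_2 = 0.2194
beam 3: φ=180°, α=60°
  dir = (cos 60°, sin 60°) = (0.5000, 0.8660); from cell (1,2)
  next x-line at t=0.3800, next y-line at t=0.5312; Δt_x=2.0000, Δt_y=1.1547
    x: enter (2,2) at t=0.3800 ← occupied
  → r_3 = 0.3800
beam 4: φ=270°, α=150°
  dir = (cos 150°, sin 150°) = (-0.8660, 0.5000); from cell (1,2)
  next x-line at t=0.9353, next y-line at t=0.9200; Δt_x=1.1547, Δt_y=2.0000
    y: enter (1,3) at t=0.9200
    x: enter (0,3) at t=0.9353 ← occupied
  → r_4 = 0.9353

ranges = [1.6200, 0.2194, 0.3800, 0.9353]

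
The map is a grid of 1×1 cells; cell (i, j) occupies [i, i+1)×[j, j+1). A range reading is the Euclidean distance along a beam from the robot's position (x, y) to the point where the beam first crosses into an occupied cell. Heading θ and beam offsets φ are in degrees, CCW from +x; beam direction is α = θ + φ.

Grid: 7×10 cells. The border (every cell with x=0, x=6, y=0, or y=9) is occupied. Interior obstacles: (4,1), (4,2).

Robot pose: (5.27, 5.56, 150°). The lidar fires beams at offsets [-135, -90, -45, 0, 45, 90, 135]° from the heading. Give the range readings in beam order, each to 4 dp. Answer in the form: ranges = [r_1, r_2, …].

beam 1: φ=-135°, α=15°
  cosα=0.9659 sinα=0.2588 | (5,5) | tMaxX 0.7558 tMaxY 1.7000 | tΔX 1.0353 tΔY 3.8637
    t=0.7558 [x] (6,5) — stop
  → r_1 = 0.7558
beam 2: φ=-90°, α=60°
  cosα=0.5000 sinα=0.8660 | (5,5) | tMaxX 1.4600 tMaxY 0.5081 | tΔX 2.0000 tΔY 1.1547
    t=0.5081 [y] (5,6)
    t=1.4600 [x] (6,6) — stop
  → r_2 = 1.4600
beam 3: φ=-45°, α=105°
  cosα=-0.2588 sinα=0.9659 | (5,5) | tMaxX 1.0432 tMaxY 0.4555 | tΔX 3.8637 tΔY 1.0353
    t=0.4555 [y] (5,6)
    t=1.0432 [x] (4,6)
    t=1.4908 [y] (4,7)
    t=2.5261 [y] (4,8)
    t=3.5614 [y] (4,9) — stop
  → r_3 = 3.5614
beam 4: φ=0°, α=150°
  cosα=-0.8660 sinα=0.5000 | (5,5) | tMaxX 0.3118 tMaxY 0.8800 | tΔX 1.1547 tΔY 2.0000
    t=0.3118 [x] (4,5)
    t=0.8800 [y] (4,6)
    t=1.4665 [x] (3,6)
    t=2.6212 [x] (2,6)
    t=2.8800 [y] (2,7)
    t=3.7759 [x] (1,7)
    t=4.8800 [y] (1,8)
    t=4.9306 [x] (0,8) — stop
  → r_4 = 4.9306
beam 5: φ=45°, α=195°
  cosα=-0.9659 sinα=-0.2588 | (5,5) | tMaxX 0.2795 tMaxY 2.1637 | tΔX 1.0353 tΔY 3.8637
    t=0.2795 [x] (4,5)
    t=1.3148 [x] (3,5)
    t=2.1637 [y] (3,4)
    t=2.3501 [x] (2,4)
    t=3.3854 [x] (1,4)
    t=4.4206 [x] (0,4) — stop
  → r_5 = 4.4206
beam 6: φ=90°, α=240°
  cosα=-0.5000 sinα=-0.8660 | (5,5) | tMaxX 0.5400 tMaxY 0.6466 | tΔX 2.0000 tΔY 1.1547
    t=0.5400 [x] (4,5)
    t=0.6466 [y] (4,4)
    t=1.8013 [y] (4,3)
    t=2.5400 [x] (3,3)
    t=2.9560 [y] (3,2)
    t=4.1107 [y] (3,1)
    t=4.5400 [x] (2,1)
    t=5.2654 [y] (2,0) — stop
  → r_6 = 5.2654
beam 7: φ=135°, α=285°
  cosα=0.2588 sinα=-0.9659 | (5,5) | tMaxX 2.8205 tMaxY 0.5798 | tΔX 3.8637 tΔY 1.0353
    t=0.5798 [y] (5,4)
    t=1.6150 [y] (5,3)
    t=2.6503 [y] (5,2)
    t=2.8205 [x] (6,2) — stop
  → r_7 = 2.8205

ranges = [0.7558, 1.4600, 3.5614, 4.9306, 4.4206, 5.2654, 2.8205]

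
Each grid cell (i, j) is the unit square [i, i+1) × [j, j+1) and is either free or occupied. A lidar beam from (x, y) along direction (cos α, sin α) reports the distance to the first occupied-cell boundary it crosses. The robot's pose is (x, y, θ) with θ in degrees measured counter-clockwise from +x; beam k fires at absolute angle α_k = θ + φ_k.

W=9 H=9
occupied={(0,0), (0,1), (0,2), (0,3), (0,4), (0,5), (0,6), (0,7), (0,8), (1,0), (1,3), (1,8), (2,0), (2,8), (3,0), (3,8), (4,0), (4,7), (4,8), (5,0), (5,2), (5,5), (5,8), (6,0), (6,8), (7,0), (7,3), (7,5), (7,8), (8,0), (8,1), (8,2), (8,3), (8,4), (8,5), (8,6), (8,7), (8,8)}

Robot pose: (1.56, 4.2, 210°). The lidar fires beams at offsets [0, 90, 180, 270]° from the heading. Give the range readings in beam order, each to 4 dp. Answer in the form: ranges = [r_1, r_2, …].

beam 1: φ=0°, α=210°
  dir = (cos 210°, sin 210°) = (-0.8660, -0.5000); from cell (1,4)
  next x-line at t=0.6466, next y-line at t=0.4000; Δt_x=1.1547, Δt_y=2.0000
    y: enter (1,3) at t=0.4000 ← occupied
  → r_1 = 0.4000
beam 2: φ=90°, α=300°
  dir = (cos 300°, sin 300°) = (0.5000, -0.8660); from cell (1,4)
  next x-line at t=0.8800, next y-line at t=0.2309; Δt_x=2.0000, Δt_y=1.1547
    y: enter (1,3) at t=0.2309 ← occupied
  → r_2 = 0.2309
beam 3: φ=180°, α=30°
  dir = (cos 30°, sin 30°) = (0.8660, 0.5000); from cell (1,4)
  next x-line at t=0.5081, next y-line at t=1.6000; Δt_x=1.1547, Δt_y=2.0000
    x: enter (2,4) at t=0.5081
    y: enter (2,5) at t=1.6000
    x: enter (3,5) at t=1.6628
    x: enter (4,5) at t=2.8175
    y: enter (4,6) at t=3.6000
    x: enter (5,6) at t=3.9722
    x: enter (6,6) at t=5.1269
    y: enter (6,7) at t=5.6000
    x: enter (7,7) at t=6.2816
    x: enter (8,7) at t=7.4363 ← occupied
  → r_3 = 7.4363
beam 4: φ=270°, α=120°
  dir = (cos 120°, sin 120°) = (-0.5000, 0.8660); from cell (1,4)
  next x-line at t=1.1200, next y-line at t=0.9238; Δt_x=2.0000, Δt_y=1.1547
    y: enter (1,5) at t=0.9238
    x: enter (0,5) at t=1.1200 ← occupied
  → r_4 = 1.1200

ranges = [0.4000, 0.2309, 7.4363, 1.1200]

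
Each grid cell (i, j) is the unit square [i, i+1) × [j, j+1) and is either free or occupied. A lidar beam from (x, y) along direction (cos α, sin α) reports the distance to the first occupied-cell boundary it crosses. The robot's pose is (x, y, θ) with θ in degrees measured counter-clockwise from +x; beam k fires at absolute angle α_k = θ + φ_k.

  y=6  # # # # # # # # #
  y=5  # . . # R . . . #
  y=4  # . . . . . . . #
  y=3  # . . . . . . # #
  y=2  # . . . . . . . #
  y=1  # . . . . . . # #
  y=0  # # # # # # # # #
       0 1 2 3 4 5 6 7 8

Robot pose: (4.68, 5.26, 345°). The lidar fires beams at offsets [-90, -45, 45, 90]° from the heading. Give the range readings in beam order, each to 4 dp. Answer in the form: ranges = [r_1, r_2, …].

ranges = [4.4103, 4.6400, 1.4800, 0.7661]

beam 1: φ=-90°, α=255°
  direction (-0.2588, -0.9659); cell (4,5); t to first gridline: x 2.6273, y 0.2692 (then +3.8637 / +1.0353)
    (4,4) via y @ 0.2692
    (4,3) via y @ 1.3044
    (4,2) via y @ 2.3397
    (3,2) via x @ 2.6273
    (3,1) via y @ 3.3750
    (3,0) via y @ 4.4103  # hit
  → r_1 = 4.4103
beam 2: φ=-45°, α=300°
  direction (0.5000, -0.8660); cell (4,5); t to first gridline: x 0.6400, y 0.3002 (then +2.0000 / +1.1547)
    (4,4) via y @ 0.3002
    (5,4) via x @ 0.6400
    (5,3) via y @ 1.4549
    (5,2) via y @ 2.6096
    (6,2) via x @ 2.6400
    (6,1) via y @ 3.7643
    (7,1) via x @ 4.6400  # hit
  → r_2 = 4.6400
beam 3: φ=45°, α=30°
  direction (0.8660, 0.5000); cell (4,5); t to first gridline: x 0.3695, y 1.4800 (then +1.1547 / +2.0000)
    (5,5) via x @ 0.3695
    (5,6) via y @ 1.4800  # hit
  → r_3 = 1.4800
beam 4: φ=90°, α=75°
  direction (0.2588, 0.9659); cell (4,5); t to first gridline: x 1.2364, y 0.7661 (then +3.8637 / +1.0353)
    (4,6) via y @ 0.7661  # hit
  → r_4 = 0.7661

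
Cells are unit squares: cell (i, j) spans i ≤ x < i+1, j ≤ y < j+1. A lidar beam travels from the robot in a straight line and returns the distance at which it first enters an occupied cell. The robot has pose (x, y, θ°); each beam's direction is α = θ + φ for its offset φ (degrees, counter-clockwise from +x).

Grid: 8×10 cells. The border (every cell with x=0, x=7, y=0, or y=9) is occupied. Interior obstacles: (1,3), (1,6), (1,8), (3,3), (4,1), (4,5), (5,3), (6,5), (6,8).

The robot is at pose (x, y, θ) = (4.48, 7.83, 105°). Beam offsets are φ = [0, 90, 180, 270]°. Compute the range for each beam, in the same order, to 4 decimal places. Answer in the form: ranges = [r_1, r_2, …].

beam 1: φ=0°, α=105°
  d=(-0.2588,0.9659)  start (4,7)  tX=1.8546 tY=0.1760  stride 1/|dx|=3.8637 1/|dy|=1.0353
    cross y-line → (4,8), t=0.1760
    cross y-line → (4,9), t=1.2113 (wall)
  → r_1 = 1.2113
beam 2: φ=90°, α=195°
  d=(-0.9659,-0.2588)  start (4,7)  tX=0.4969 tY=3.2069  stride 1/|dx|=1.0353 1/|dy|=3.8637
    cross x-line → (3,7), t=0.4969
    cross x-line → (2,7), t=1.5322
    cross x-line → (1,7), t=2.5675
    cross y-line → (1,6), t=3.2069 (wall)
  → r_2 = 3.2069
beam 3: φ=180°, α=285°
  d=(0.2588,-0.9659)  start (4,7)  tX=2.0091 tY=0.8593  stride 1/|dx|=3.8637 1/|dy|=1.0353
    cross y-line → (4,6), t=0.8593
    cross y-line → (4,5), t=1.8946 (wall)
  → r_3 = 1.8946
beam 4: φ=270°, α=15°
  d=(0.9659,0.2588)  start (4,7)  tX=0.5383 tY=0.6568  stride 1/|dx|=1.0353 1/|dy|=3.8637
    cross x-line → (5,7), t=0.5383
    cross y-line → (5,8), t=0.6568
    cross x-line → (6,8), t=1.5736 (wall)
  → r_4 = 1.5736

ranges = [1.2113, 3.2069, 1.8946, 1.5736]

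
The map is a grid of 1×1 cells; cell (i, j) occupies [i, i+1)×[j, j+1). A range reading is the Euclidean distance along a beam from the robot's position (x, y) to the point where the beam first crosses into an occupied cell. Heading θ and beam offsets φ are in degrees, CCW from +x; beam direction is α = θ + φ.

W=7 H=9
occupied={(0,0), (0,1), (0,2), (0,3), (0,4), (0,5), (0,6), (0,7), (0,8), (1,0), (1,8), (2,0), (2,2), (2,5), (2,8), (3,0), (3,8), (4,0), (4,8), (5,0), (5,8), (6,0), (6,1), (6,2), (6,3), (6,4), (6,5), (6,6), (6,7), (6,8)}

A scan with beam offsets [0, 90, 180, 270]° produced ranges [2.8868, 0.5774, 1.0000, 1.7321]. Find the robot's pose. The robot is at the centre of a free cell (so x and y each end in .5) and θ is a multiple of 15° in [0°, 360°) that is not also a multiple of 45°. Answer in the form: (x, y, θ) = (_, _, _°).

Enumerate (i+0.5, j+0.5, θ) over the 33 free cells and 16 admissible headings. For each, cast all 4 beams and compare to the given ranges.
  (5.5, 6.5, 345°): beam 1 = 0.5176 ≠ 2.8868 ✗
  (2.5, 6.5, 105°): beam 1 = 1.5529 ≠ 2.8868 ✗
  (4.5, 4.5, 285°): beam 1 = 3.6235 ≠ 2.8868 ✗
  …
  (3.5, 7.5, 330°): r_1=2.8868, r_2=0.5774, r_3=1.0000, r_4=1.7321 — all match ✓
Unique over the lattice → pose = (3.5, 7.5, 330°).

(x, y, θ) = (3.5, 7.5, 330°)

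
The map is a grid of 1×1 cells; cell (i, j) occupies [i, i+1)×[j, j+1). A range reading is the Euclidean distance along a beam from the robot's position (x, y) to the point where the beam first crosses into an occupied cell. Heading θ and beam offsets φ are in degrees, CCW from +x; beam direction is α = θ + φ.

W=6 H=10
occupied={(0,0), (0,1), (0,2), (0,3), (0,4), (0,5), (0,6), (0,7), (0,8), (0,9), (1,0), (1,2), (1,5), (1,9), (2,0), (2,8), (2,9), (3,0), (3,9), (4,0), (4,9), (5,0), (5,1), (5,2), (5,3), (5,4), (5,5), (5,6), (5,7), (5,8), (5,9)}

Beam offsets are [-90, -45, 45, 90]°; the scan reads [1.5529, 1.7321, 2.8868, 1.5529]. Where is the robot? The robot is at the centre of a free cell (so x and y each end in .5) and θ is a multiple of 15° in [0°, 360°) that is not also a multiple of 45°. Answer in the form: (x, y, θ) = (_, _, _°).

Enumerate (i+0.5, j+0.5, θ) over the 29 free cells and 16 admissible headings. For each, cast all 4 beams and compare to the given ranges.
  (4.5, 1.5, 195°): beam 1 = 6.7293 ≠ 1.5529 ✗
  (3.5, 8.5, 210°): beam 1 = 0.5774 ≠ 1.5529 ✗
  (3.5, 7.5, 150°): beam 1 = 1.7321 ≠ 1.5529 ✗
  (3.5, 4.5, 15°): beam 1 = 3.6235 ≠ 1.5529 ✗
  …
  (3.5, 5.5, 75°): r_1=1.5529, r_2=1.7321, r_3=2.8868, r_4=1.5529 — all match ✓
Unique over the lattice → pose = (3.5, 5.5, 75°).

(x, y, θ) = (3.5, 5.5, 75°)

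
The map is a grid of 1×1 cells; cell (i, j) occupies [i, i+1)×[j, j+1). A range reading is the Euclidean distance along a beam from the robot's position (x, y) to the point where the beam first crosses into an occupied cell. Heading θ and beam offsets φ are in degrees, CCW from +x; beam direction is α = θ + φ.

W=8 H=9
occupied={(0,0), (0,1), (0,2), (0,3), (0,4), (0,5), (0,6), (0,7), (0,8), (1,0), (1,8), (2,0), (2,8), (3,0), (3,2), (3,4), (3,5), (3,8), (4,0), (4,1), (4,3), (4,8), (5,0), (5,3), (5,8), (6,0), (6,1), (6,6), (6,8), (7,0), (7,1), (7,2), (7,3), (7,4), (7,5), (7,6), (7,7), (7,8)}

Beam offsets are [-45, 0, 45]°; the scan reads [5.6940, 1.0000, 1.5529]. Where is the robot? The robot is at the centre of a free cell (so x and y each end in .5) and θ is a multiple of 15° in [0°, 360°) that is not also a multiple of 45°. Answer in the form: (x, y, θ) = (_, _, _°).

Candidates: 34 free-cell centres × 16 headings = 544 poses. Raycast each; keep the one whose scan matches to 4 dp.
  (2.5, 6.5, 330°): beam 1 = 1.9319 ≠ 5.6940 ✗
  (2.5, 7.5, 285°): beam 1 = 3.0000 ≠ 5.6940 ✗
  (5.5, 1.5, 210°): beam 1 = 0.5176 ≠ 5.6940 ✗
  (1.5, 1.5, 120°): beam 1 = 6.7293 ≠ 5.6940 ✗
  …
  (5.5, 7.5, 330°): r_1=5.6940, r_2=1.0000, r_3=1.5529 — all match ✓
Only this pose fits every beam.

(x, y, θ) = (5.5, 7.5, 330°)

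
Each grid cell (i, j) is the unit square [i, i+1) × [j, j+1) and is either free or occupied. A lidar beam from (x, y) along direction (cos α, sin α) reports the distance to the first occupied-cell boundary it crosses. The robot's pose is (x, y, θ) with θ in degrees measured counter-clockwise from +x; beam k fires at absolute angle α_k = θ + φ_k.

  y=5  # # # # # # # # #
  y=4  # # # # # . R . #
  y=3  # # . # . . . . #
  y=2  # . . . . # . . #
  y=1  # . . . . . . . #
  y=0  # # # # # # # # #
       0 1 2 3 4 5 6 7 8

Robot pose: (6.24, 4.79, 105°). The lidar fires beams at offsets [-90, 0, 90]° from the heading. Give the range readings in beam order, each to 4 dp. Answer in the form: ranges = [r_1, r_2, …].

ranges = [0.8114, 0.2174, 1.2837]

beam 1: φ=-90°, α=15°
  cosα=0.9659 sinα=0.2588 | (6,4) | tMaxX 0.7868 tMaxY 0.8114 | tΔX 1.0353 tΔY 3.8637
    t=0.7868 [x] (7,4)
    t=0.8114 [y] (7,5) — stop
  → r_1 = 0.8114
beam 2: φ=0°, α=105°
  cosα=-0.2588 sinα=0.9659 | (6,4) | tMaxX 0.9273 tMaxY 0.2174 | tΔX 3.8637 tΔY 1.0353
    t=0.2174 [y] (6,5) — stop
  → r_2 = 0.2174
beam 3: φ=90°, α=195°
  cosα=-0.9659 sinα=-0.2588 | (6,4) | tMaxX 0.2485 tMaxY 3.0523 | tΔX 1.0353 tΔY 3.8637
    t=0.2485 [x] (5,4)
    t=1.2837 [x] (4,4) — stop
  → r_3 = 1.2837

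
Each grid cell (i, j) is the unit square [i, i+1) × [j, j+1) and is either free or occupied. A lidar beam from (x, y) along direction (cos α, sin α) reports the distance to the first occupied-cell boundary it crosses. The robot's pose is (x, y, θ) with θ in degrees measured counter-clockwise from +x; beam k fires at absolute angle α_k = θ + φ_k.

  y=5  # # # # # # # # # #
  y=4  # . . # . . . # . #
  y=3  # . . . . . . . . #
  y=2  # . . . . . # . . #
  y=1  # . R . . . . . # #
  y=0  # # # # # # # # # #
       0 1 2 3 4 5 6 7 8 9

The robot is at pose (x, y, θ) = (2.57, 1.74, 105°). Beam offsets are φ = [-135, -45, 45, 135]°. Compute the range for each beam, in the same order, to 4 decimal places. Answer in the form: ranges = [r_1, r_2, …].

ranges = [1.4800, 2.6096, 1.8129, 0.8545]

beam 1: φ=-135°, α=330°
  dir = (cos 330°, sin 330°) = (0.8660, -0.5000); from cell (2,1)
  next x-line at t=0.4965, next y-line at t=1.4800; Δt_x=1.1547, Δt_y=2.0000
    x: enter (3,1) at t=0.4965
    y: enter (3,0) at t=1.4800 ← occupied
  → r_1 = 1.4800
beam 2: φ=-45°, α=60°
  dir = (cos 60°, sin 60°) = (0.5000, 0.8660); from cell (2,1)
  next x-line at t=0.8600, next y-line at t=0.3002; Δt_x=2.0000, Δt_y=1.1547
    y: enter (2,2) at t=0.3002
    x: enter (3,2) at t=0.8600
    y: enter (3,3) at t=1.4549
    y: enter (3,4) at t=2.6096 ← occupied
  → r_2 = 2.6096
beam 3: φ=45°, α=150°
  dir = (cos 150°, sin 150°) = (-0.8660, 0.5000); from cell (2,1)
  next x-line at t=0.6582, next y-line at t=0.5200; Δt_x=1.1547, Δt_y=2.0000
    y: enter (2,2) at t=0.5200
    x: enter (1,2) at t=0.6582
    x: enter (0,2) at t=1.8129 ← occupied
  → r_3 = 1.8129
beam 4: φ=135°, α=240°
  dir = (cos 240°, sin 240°) = (-0.5000, -0.8660); from cell (2,1)
  next x-line at t=1.1400, next y-line at t=0.8545; Δt_x=2.0000, Δt_y=1.1547
    y: enter (2,0) at t=0.8545 ← occupied
  → r_4 = 0.8545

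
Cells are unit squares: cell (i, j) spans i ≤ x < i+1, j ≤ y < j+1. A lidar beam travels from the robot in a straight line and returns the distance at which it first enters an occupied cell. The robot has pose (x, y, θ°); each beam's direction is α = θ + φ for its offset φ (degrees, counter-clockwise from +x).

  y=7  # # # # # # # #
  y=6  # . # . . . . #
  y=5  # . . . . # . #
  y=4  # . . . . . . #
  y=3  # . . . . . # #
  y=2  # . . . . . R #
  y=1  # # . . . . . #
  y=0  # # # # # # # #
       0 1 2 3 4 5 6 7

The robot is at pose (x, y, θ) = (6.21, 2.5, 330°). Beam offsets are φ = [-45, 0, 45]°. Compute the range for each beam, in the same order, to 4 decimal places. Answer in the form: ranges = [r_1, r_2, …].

beam 1: φ=-45°, α=285°
  cosα=0.2588 sinα=-0.9659 | (6,2) | tMaxX 3.0523 tMaxY 0.5176 | tΔX 3.8637 tΔY 1.0353
    t=0.5176 [y] (6,1)
    t=1.5529 [y] (6,0) — stop
  → r_1 = 1.5529
beam 2: φ=0°, α=330°
  cosα=0.8660 sinα=-0.5000 | (6,2) | tMaxX 0.9122 tMaxY 1.0000 | tΔX 1.1547 tΔY 2.0000
    t=0.9122 [x] (7,2) — stop
  → r_2 = 0.9122
beam 3: φ=45°, α=15°
  cosα=0.9659 sinα=0.2588 | (6,2) | tMaxX 0.8179 tMaxY 1.9319 | tΔX 1.0353 tΔY 3.8637
    t=0.8179 [x] (7,2) — stop
  → r_3 = 0.8179

ranges = [1.5529, 0.9122, 0.8179]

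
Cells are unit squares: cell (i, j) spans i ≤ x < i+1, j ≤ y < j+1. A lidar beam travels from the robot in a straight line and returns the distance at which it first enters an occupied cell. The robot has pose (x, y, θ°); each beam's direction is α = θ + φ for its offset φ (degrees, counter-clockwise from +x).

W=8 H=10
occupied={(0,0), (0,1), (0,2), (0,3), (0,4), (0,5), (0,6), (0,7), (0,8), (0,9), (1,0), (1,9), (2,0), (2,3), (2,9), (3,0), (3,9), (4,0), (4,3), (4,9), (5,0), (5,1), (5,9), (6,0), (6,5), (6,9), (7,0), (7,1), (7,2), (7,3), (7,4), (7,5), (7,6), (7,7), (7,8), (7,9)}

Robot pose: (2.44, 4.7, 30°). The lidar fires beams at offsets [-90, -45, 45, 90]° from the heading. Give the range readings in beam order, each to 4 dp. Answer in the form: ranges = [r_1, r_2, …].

beam 1: φ=-90°, α=300°
  direction (0.5000, -0.8660); cell (2,4); t to first gridline: x 1.1200, y 0.8083 (then +2.0000 / +1.1547)
    (2,3) via y @ 0.8083  # hit
  → r_1 = 0.8083
beam 2: φ=-45°, α=345°
  direction (0.9659, -0.2588); cell (2,4); t to first gridline: x 0.5798, y 2.7046 (then +1.0353 / +3.8637)
    (3,4) via x @ 0.5798
    (4,4) via x @ 1.6150
    (5,4) via x @ 2.6503
    (5,3) via y @ 2.7046
    (6,3) via x @ 3.6856
    (7,3) via x @ 4.7209  # hit
  → r_2 = 4.7209
beam 3: φ=45°, α=75°
  direction (0.2588, 0.9659); cell (2,4); t to first gridline: x 2.1637, y 0.3106 (then +3.8637 / +1.0353)
    (2,5) via y @ 0.3106
    (2,6) via y @ 1.3459
    (3,6) via x @ 2.1637
    (3,7) via y @ 2.3811
    (3,8) via y @ 3.4164
    (3,9) via y @ 4.4517  # hit
  → r_3 = 4.4517
beam 4: φ=90°, α=120°
  direction (-0.5000, 0.8660); cell (2,4); t to first gridline: x 0.8800, y 0.3464 (then +2.0000 / +1.1547)
    (2,5) via y @ 0.3464
    (1,5) via x @ 0.8800
    (1,6) via y @ 1.5011
    (1,7) via y @ 2.6558
    (0,7) via x @ 2.8800  # hit
  → r_4 = 2.8800

ranges = [0.8083, 4.7209, 4.4517, 2.8800]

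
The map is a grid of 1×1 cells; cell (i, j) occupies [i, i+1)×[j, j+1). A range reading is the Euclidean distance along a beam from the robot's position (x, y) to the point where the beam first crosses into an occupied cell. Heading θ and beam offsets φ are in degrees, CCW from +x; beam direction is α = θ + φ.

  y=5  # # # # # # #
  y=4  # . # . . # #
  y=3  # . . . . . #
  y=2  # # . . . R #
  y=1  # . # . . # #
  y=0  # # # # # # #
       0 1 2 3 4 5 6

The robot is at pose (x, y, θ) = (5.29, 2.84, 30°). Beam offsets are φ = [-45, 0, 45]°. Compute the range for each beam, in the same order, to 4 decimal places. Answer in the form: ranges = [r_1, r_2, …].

ranges = [0.7350, 0.8198, 1.2009]

beam 1: φ=-45°, α=345°
  d=(0.9659,-0.2588)  start (5,2)  tX=0.7350 tY=3.2455  stride 1/|dx|=1.0353 1/|dy|=3.8637
    cross x-line → (6,2), t=0.7350 (wall)
  → r_1 = 0.7350
beam 2: φ=0°, α=30°
  d=(0.8660,0.5000)  start (5,2)  tX=0.8198 tY=0.3200  stride 1/|dx|=1.1547 1/|dy|=2.0000
    cross y-line → (5,3), t=0.3200
    cross x-line → (6,3), t=0.8198 (wall)
  → r_2 = 0.8198
beam 3: φ=45°, α=75°
  d=(0.2588,0.9659)  start (5,2)  tX=2.7432 tY=0.1656  stride 1/|dx|=3.8637 1/|dy|=1.0353
    cross y-line → (5,3), t=0.1656
    cross y-line → (5,4), t=1.2009 (wall)
  → r_3 = 1.2009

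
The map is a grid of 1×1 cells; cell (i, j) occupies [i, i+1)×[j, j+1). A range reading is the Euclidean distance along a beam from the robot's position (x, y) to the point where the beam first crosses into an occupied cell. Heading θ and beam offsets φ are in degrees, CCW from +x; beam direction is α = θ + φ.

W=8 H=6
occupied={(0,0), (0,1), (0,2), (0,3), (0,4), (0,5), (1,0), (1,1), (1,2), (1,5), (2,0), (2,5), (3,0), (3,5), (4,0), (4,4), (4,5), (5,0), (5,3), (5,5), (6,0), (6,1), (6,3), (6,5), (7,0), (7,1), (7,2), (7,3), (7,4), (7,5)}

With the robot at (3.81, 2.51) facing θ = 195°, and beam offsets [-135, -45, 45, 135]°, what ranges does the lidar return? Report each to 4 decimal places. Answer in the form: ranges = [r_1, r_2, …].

ranges = [1.7205, 3.2447, 1.7436, 2.5288]

beam 1: φ=-135°, α=60°
  cosα=0.5000 sinα=0.8660 | (3,2) | tMaxX 0.3800 tMaxY 0.5658 | tΔX 2.0000 tΔY 1.1547
    t=0.3800 [x] (4,2)
    t=0.5658 [y] (4,3)
    t=1.7205 [y] (4,4) — stop
  → r_1 = 1.7205
beam 2: φ=-45°, α=150°
  cosα=-0.8660 sinα=0.5000 | (3,2) | tMaxX 0.9353 tMaxY 0.9800 | tΔX 1.1547 tΔY 2.0000
    t=0.9353 [x] (2,2)
    t=0.9800 [y] (2,3)
    t=2.0900 [x] (1,3)
    t=2.9800 [y] (1,4)
    t=3.2447 [x] (0,4) — stop
  → r_2 = 3.2447
beam 3: φ=45°, α=240°
  cosα=-0.5000 sinα=-0.8660 | (3,2) | tMaxX 1.6200 tMaxY 0.5889 | tΔX 2.0000 tΔY 1.1547
    t=0.5889 [y] (3,1)
    t=1.6200 [x] (2,1)
    t=1.7436 [y] (2,0) — stop
  → r_3 = 1.7436
beam 4: φ=135°, α=330°
  cosα=0.8660 sinα=-0.5000 | (3,2) | tMaxX 0.2194 tMaxY 1.0200 | tΔX 1.1547 tΔY 2.0000
    t=0.2194 [x] (4,2)
    t=1.0200 [y] (4,1)
    t=1.3741 [x] (5,1)
    t=2.5288 [x] (6,1) — stop
  → r_4 = 2.5288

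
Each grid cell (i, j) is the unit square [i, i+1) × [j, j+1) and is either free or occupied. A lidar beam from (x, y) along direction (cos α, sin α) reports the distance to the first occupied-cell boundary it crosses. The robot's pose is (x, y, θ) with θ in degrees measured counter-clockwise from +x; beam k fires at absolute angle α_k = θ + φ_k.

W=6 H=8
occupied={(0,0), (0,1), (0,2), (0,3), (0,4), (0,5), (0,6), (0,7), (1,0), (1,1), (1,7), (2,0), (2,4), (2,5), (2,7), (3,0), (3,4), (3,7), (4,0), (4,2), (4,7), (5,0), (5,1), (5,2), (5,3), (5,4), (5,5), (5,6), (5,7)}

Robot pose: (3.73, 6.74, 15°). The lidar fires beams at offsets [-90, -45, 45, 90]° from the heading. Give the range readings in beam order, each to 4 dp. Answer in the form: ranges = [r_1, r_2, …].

beam 1: φ=-90°, α=285°
  direction (0.2588, -0.9659); cell (3,6); t to first gridline: x 1.0432, y 0.7661 (then +3.8637 / +1.0353)
    (3,5) via y @ 0.7661
    (4,5) via x @ 1.0432
    (4,4) via y @ 1.8014
    (4,3) via y @ 2.8367
    (4,2) via y @ 3.8719  # hit
  → r_1 = 3.8719
beam 2: φ=-45°, α=330°
  direction (0.8660, -0.5000); cell (3,6); t to first gridline: x 0.3118, y 1.4800 (then +1.1547 / +2.0000)
    (4,6) via x @ 0.3118
    (5,6) via x @ 1.4665  # hit
  → r_2 = 1.4665
beam 3: φ=45°, α=60°
  direction (0.5000, 0.8660); cell (3,6); t to first gridline: x 0.5400, y 0.3002 (then +2.0000 / +1.1547)
    (3,7) via y @ 0.3002  # hit
  → r_3 = 0.3002
beam 4: φ=90°, α=105°
  direction (-0.2588, 0.9659); cell (3,6); t to first gridline: x 2.8205, y 0.2692 (then +3.8637 / +1.0353)
    (3,7) via y @ 0.2692  # hit
  → r_4 = 0.2692

ranges = [3.8719, 1.4665, 0.3002, 0.2692]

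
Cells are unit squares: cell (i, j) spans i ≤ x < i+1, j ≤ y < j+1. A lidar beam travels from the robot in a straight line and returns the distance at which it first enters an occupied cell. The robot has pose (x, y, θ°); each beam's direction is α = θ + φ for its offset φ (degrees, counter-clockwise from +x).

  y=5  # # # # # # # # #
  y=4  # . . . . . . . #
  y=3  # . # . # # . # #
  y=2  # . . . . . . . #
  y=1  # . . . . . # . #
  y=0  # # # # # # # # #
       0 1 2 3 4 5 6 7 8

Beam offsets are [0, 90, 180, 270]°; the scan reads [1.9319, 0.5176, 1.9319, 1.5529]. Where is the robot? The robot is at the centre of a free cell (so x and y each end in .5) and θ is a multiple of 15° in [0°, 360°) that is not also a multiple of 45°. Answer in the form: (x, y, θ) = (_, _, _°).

Enumerate (i+0.5, j+0.5, θ) over the 23 free cells and 16 admissible headings. For each, cast all 4 beams and compare to the given ranges.
  (1.5, 3.5, 300°): beam 1 = 2.8868 ≠ 1.9319 ✗
  (2.5, 2.5, 105°): beam 1 = 0.5176 ≠ 1.9319 ✗
  (4.5, 1.5, 30°): beam 1 = 3.0000 ≠ 1.9319 ✗
  (6.5, 3.5, 165°): beam 1 = 0.5176 ≠ 1.9319 ✗
  (3.5, 3.5, 255°): beam 1 = 2.5882 ≠ 1.9319 ✗
  …
  (4.5, 2.5, 345°): r_1=1.9319, r_2=0.5176, r_3=1.9319, r_4=1.5529 — all match ✓
No second candidate reproduces the full scan.

(x, y, θ) = (4.5, 2.5, 345°)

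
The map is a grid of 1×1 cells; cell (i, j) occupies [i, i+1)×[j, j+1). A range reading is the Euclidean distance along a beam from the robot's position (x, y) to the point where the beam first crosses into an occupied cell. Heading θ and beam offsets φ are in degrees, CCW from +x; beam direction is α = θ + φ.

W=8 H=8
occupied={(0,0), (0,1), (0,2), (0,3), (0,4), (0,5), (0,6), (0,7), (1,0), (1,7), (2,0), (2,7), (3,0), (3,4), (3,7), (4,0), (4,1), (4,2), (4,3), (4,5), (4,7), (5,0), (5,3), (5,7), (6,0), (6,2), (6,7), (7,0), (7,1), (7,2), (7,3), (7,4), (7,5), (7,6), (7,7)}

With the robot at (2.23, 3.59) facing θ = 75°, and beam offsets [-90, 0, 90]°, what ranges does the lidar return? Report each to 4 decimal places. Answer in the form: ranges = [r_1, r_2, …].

ranges = [1.8324, 3.5303, 1.2734]

beam 1: φ=-90°, α=345°
  direction (0.9659, -0.2588); cell (2,3); t to first gridline: x 0.7972, y 2.2796 (then +1.0353 / +3.8637)
    (3,3) via x @ 0.7972
    (4,3) via x @ 1.8324  # hit
  → r_1 = 1.8324
beam 2: φ=0°, α=75°
  direction (0.2588, 0.9659); cell (2,3); t to first gridline: x 2.9751, y 0.4245 (then +3.8637 / +1.0353)
    (2,4) via y @ 0.4245
    (2,5) via y @ 1.4597
    (2,6) via y @ 2.4950
    (3,6) via x @ 2.9751
    (3,7) via y @ 3.5303  # hit
  → r_2 = 3.5303
beam 3: φ=90°, α=165°
  direction (-0.9659, 0.2588); cell (2,3); t to first gridline: x 0.2381, y 1.5841 (then +1.0353 / +3.8637)
    (1,3) via x @ 0.2381
    (0,3) via x @ 1.2734  # hit
  → r_3 = 1.2734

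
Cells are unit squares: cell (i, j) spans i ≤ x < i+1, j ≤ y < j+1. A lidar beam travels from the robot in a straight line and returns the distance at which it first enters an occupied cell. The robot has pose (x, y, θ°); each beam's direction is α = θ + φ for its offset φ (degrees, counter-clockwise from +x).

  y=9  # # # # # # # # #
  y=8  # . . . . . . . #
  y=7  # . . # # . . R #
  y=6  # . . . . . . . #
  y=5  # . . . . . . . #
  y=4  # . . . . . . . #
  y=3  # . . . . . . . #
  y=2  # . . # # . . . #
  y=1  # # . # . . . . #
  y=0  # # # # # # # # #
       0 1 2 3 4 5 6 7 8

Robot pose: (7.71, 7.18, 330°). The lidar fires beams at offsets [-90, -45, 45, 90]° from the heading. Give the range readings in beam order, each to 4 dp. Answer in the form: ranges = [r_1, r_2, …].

ranges = [5.4200, 1.1205, 0.3002, 0.5800]

beam 1: φ=-90°, α=240°
  direction (-0.5000, -0.8660); cell (7,7); t to first gridline: x 1.4200, y 0.2078 (then +2.0000 / +1.1547)
    (7,6) via y @ 0.2078
    (7,5) via y @ 1.3625
    (6,5) via x @ 1.4200
    (6,4) via y @ 2.5172
    (5,4) via x @ 3.4200
    (5,3) via y @ 3.6719
    (5,2) via y @ 4.8266
    (4,2) via x @ 5.4200  # hit
  → r_1 = 5.4200
beam 2: φ=-45°, α=285°
  direction (0.2588, -0.9659); cell (7,7); t to first gridline: x 1.1205, y 0.1863 (then +3.8637 / +1.0353)
    (7,6) via y @ 0.1863
    (8,6) via x @ 1.1205  # hit
  → r_2 = 1.1205
beam 3: φ=45°, α=15°
  direction (0.9659, 0.2588); cell (7,7); t to first gridline: x 0.3002, y 3.1682 (then +1.0353 / +3.8637)
    (8,7) via x @ 0.3002  # hit
  → r_3 = 0.3002
beam 4: φ=90°, α=60°
  direction (0.5000, 0.8660); cell (7,7); t to first gridline: x 0.5800, y 0.9469 (then +2.0000 / +1.1547)
    (8,7) via x @ 0.5800  # hit
  → r_4 = 0.5800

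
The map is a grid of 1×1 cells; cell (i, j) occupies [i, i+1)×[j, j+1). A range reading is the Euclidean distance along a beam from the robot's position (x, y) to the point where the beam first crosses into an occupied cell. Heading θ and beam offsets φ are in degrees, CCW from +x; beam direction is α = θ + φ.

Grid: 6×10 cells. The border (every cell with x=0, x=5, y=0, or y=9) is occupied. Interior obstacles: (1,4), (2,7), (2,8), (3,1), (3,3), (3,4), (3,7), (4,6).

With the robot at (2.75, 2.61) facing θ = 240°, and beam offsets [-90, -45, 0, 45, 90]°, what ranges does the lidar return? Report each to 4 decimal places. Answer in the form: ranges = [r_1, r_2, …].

ranges = [2.0207, 1.8117, 1.8591, 0.9659, 1.2200]

beam 1: φ=-90°, α=150°
  direction (-0.8660, 0.5000); cell (2,2); t to first gridline: x 0.8660, y 0.7800 (then +1.1547 / +2.0000)
    (2,3) via y @ 0.7800
    (1,3) via x @ 0.8660
    (0,3) via x @ 2.0207  # hit
  → r_1 = 2.0207
beam 2: φ=-45°, α=195°
  direction (-0.9659, -0.2588); cell (2,2); t to first gridline: x 0.7765, y 2.3569 (then +1.0353 / +3.8637)
    (1,2) via x @ 0.7765
    (0,2) via x @ 1.8117  # hit
  → r_2 = 1.8117
beam 3: φ=0°, α=240°
  direction (-0.5000, -0.8660); cell (2,2); t to first gridline: x 1.5000, y 0.7044 (then +2.0000 / +1.1547)
    (2,1) via y @ 0.7044
    (1,1) via x @ 1.5000
    (1,0) via y @ 1.8591  # hit
  → r_3 = 1.8591
beam 4: φ=45°, α=285°
  direction (0.2588, -0.9659); cell (2,2); t to first gridline: x 0.9659, y 0.6315 (then +3.8637 / +1.0353)
    (2,1) via y @ 0.6315
    (3,1) via x @ 0.9659  # hit
  → r_4 = 0.9659
beam 5: φ=90°, α=330°
  direction (0.8660, -0.5000); cell (2,2); t to first gridline: x 0.2887, y 1.2200 (then +1.1547 / +2.0000)
    (3,2) via x @ 0.2887
    (3,1) via y @ 1.2200  # hit
  → r_5 = 1.2200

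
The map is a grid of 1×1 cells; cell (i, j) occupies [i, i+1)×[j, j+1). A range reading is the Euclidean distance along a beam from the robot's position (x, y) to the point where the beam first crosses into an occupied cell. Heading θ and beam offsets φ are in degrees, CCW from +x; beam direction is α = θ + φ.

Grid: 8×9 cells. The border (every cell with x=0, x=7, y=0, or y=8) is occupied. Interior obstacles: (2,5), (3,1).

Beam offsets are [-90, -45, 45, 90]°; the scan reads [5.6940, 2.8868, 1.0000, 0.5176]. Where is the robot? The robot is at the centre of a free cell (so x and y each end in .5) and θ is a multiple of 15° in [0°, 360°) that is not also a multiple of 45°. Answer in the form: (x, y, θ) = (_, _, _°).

Enumerate (i+0.5, j+0.5, θ) over the 40 free cells and 16 admissible headings. For each, cast all 4 beams and compare to the given ranges.
  (2.5, 6.5, 150°): beam 1 = 1.7321 ≠ 5.6940 ✗
  (5.5, 1.5, 105°): beam 1 = 1.5529 ≠ 5.6940 ✗
  (5.5, 2.5, 300°): beam 1 = 1.7321 ≠ 5.6940 ✗
  (6.5, 4.5, 75°): beam 1 = 0.5176 ≠ 5.6940 ✗
  (4.5, 3.5, 255°): beam 1 = 3.6235 ≠ 5.6940 ✗
  …
  (6.5, 2.5, 255°): r_1=5.6940, r_2=2.8868, r_3=1.0000, r_4=0.5176 — all match ✓
Unique over the lattice → pose = (6.5, 2.5, 255°).

(x, y, θ) = (6.5, 2.5, 255°)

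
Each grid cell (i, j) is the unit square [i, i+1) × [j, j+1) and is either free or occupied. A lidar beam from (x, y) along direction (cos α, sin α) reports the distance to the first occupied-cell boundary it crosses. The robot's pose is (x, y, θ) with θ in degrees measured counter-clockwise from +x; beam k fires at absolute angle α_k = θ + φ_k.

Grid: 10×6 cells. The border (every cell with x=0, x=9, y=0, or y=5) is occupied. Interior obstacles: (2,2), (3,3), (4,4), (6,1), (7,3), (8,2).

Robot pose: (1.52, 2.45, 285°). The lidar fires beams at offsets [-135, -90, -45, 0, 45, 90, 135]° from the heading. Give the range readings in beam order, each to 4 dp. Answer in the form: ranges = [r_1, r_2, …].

beam 1: φ=-135°, α=150°
  cosα=-0.8660 sinα=0.5000 | (1,2) | tMaxX 0.6004 tMaxY 1.1000 | tΔX 1.1547 tΔY 2.0000
    t=0.6004 [x] (0,2) — stop
  → r_1 = 0.6004
beam 2: φ=-90°, α=195°
  cosα=-0.9659 sinα=-0.2588 | (1,2) | tMaxX 0.5383 tMaxY 1.7387 | tΔX 1.0353 tΔY 3.8637
    t=0.5383 [x] (0,2) — stop
  → r_2 = 0.5383
beam 3: φ=-45°, α=240°
  cosα=-0.5000 sinα=-0.8660 | (1,2) | tMaxX 1.0400 tMaxY 0.5196 | tΔX 2.0000 tΔY 1.1547
    t=0.5196 [y] (1,1)
    t=1.0400 [x] (0,1) — stop
  → r_3 = 1.0400
beam 4: φ=0°, α=285°
  cosα=0.2588 sinα=-0.9659 | (1,2) | tMaxX 1.8546 tMaxY 0.4659 | tΔX 3.8637 tΔY 1.0353
    t=0.4659 [y] (1,1)
    t=1.5012 [y] (1,0) — stop
  → r_4 = 1.5012
beam 5: φ=45°, α=330°
  cosα=0.8660 sinα=-0.5000 | (1,2) | tMaxX 0.5543 tMaxY 0.9000 | tΔX 1.1547 tΔY 2.0000
    t=0.5543 [x] (2,2) — stop
  → r_5 = 0.5543
beam 6: φ=90°, α=15°
  cosα=0.9659 sinα=0.2588 | (1,2) | tMaxX 0.4969 tMaxY 2.1250 | tΔX 1.0353 tΔY 3.8637
    t=0.4969 [x] (2,2) — stop
  → r_6 = 0.4969
beam 7: φ=135°, α=60°
  cosα=0.5000 sinα=0.8660 | (1,2) | tMaxX 0.9600 tMaxY 0.6351 | tΔX 2.0000 tΔY 1.1547
    t=0.6351 [y] (1,3)
    t=0.9600 [x] (2,3)
    t=1.7898 [y] (2,4)
    t=2.9445 [y] (2,5) — stop
  → r_7 = 2.9445

ranges = [0.6004, 0.5383, 1.0400, 1.5012, 0.5543, 0.4969, 2.9445]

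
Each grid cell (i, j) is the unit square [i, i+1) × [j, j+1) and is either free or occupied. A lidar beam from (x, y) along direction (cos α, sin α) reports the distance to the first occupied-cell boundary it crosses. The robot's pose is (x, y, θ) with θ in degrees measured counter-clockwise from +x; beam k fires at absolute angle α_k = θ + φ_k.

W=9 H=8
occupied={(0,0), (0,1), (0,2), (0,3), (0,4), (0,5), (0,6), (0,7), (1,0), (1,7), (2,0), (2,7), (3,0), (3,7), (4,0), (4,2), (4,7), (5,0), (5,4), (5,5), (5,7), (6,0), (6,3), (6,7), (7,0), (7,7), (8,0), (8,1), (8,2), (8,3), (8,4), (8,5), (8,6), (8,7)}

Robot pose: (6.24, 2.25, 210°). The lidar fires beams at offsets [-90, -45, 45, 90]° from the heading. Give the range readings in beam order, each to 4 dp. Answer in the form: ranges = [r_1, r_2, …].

ranges = [2.0207, 1.2837, 1.2941, 1.4434]

beam 1: φ=-90°, α=120°
  cosα=-0.5000 sinα=0.8660 | (6,2) | tMaxX 0.4800 tMaxY 0.8660 | tΔX 2.0000 tΔY 1.1547
    t=0.4800 [x] (5,2)
    t=0.8660 [y] (5,3)
    t=2.0207 [y] (5,4) — stop
  → r_1 = 2.0207
beam 2: φ=-45°, α=165°
  cosα=-0.9659 sinα=0.2588 | (6,2) | tMaxX 0.2485 tMaxY 2.8978 | tΔX 1.0353 tΔY 3.8637
    t=0.2485 [x] (5,2)
    t=1.2837 [x] (4,2) — stop
  → r_2 = 1.2837
beam 3: φ=45°, α=255°
  cosα=-0.2588 sinα=-0.9659 | (6,2) | tMaxX 0.9273 tMaxY 0.2588 | tΔX 3.8637 tΔY 1.0353
    t=0.2588 [y] (6,1)
    t=0.9273 [x] (5,1)
    t=1.2941 [y] (5,0) — stop
  → r_3 = 1.2941
beam 4: φ=90°, α=300°
  cosα=0.5000 sinα=-0.8660 | (6,2) | tMaxX 1.5200 tMaxY 0.2887 | tΔX 2.0000 tΔY 1.1547
    t=0.2887 [y] (6,1)
    t=1.4434 [y] (6,0) — stop
  → r_4 = 1.4434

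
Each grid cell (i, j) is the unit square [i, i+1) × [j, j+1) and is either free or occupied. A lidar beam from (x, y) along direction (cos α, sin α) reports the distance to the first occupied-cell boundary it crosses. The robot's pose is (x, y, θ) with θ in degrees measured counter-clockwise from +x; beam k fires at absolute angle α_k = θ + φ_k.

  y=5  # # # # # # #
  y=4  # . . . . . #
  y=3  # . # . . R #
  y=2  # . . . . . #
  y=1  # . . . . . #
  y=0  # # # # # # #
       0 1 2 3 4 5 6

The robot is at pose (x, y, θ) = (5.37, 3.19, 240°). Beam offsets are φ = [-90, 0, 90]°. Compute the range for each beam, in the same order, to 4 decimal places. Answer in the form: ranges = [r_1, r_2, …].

ranges = [3.6200, 2.5288, 0.7275]

beam 1: φ=-90°, α=150°
  direction (-0.8660, 0.5000); cell (5,3); t to first gridline: x 0.4272, y 1.6200 (then +1.1547 / +2.0000)
    (4,3) via x @ 0.4272
    (3,3) via x @ 1.5819
    (3,4) via y @ 1.6200
    (2,4) via x @ 2.7366
    (2,5) via y @ 3.6200  # hit
  → r_1 = 3.6200
beam 2: φ=0°, α=240°
  direction (-0.5000, -0.8660); cell (5,3); t to first gridline: x 0.7400, y 0.2194 (then +2.0000 / +1.1547)
    (5,2) via y @ 0.2194
    (4,2) via x @ 0.7400
    (4,1) via y @ 1.3741
    (4,0) via y @ 2.5288  # hit
  → r_2 = 2.5288
beam 3: φ=90°, α=330°
  direction (0.8660, -0.5000); cell (5,3); t to first gridline: x 0.7275, y 0.3800 (then +1.1547 / +2.0000)
    (5,2) via y @ 0.3800
    (6,2) via x @ 0.7275  # hit
  → r_3 = 0.7275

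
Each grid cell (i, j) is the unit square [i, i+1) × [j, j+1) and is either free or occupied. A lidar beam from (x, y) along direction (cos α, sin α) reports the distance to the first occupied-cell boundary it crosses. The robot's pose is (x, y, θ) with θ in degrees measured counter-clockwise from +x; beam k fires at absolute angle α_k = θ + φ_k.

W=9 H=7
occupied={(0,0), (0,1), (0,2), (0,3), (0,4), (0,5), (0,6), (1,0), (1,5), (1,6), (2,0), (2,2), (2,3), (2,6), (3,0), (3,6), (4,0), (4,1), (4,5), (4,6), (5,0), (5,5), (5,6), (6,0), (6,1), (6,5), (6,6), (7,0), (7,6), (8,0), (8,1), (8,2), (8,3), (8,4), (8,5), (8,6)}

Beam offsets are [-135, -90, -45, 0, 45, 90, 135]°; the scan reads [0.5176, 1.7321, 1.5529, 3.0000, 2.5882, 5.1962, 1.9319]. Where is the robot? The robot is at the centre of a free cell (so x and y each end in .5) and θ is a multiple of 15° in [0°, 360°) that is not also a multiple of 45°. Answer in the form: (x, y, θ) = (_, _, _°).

(x, y, θ) = (6.5, 2.5, 60°)

Candidates: 27 free-cell centres × 16 headings = 432 poses. Raycast each; keep the one whose scan matches to 4 dp.
  (7.5, 5.5, 105°): beam 1 = 0.5774 ≠ 0.5176 ✗
  (3.5, 5.5, 75°): beam 1 = 5.0000 ≠ 0.5176 ✗
  (3.5, 3.5, 60°): beam 1 = 1.9319 ≠ 0.5176 ✗
  …
  (6.5, 2.5, 60°): r_1=0.5176, r_2=1.7321, r_3=1.5529, r_4=3.0000, r_5=2.5882, r_6=5.1962, r_7=1.9319 — all match ✓
Only this pose fits every beam.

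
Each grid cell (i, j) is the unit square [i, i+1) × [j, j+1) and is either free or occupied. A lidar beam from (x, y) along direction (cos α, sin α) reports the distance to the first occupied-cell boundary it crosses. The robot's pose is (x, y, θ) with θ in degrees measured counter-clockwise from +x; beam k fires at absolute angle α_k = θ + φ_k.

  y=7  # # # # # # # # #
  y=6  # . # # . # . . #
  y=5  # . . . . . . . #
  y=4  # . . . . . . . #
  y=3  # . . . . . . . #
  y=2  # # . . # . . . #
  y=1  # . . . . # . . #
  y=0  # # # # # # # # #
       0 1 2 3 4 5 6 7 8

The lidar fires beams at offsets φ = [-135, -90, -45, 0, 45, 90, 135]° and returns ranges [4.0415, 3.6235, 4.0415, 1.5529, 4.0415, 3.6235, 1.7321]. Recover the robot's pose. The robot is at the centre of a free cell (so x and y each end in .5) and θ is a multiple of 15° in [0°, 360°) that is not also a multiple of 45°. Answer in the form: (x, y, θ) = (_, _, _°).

Candidates: 36 free-cell centres × 16 headings = 576 poses. Raycast each; keep the one whose scan matches to 4 dp.
  (6.5, 4.5, 165°): beam 1 = 1.7321 ≠ 4.0415 ✗
  (1.5, 4.5, 120°): beam 1 = 6.7293 ≠ 4.0415 ✗
  (1.5, 1.5, 120°): beam 1 = 1.9319 ≠ 4.0415 ✗
  (7.5, 5.5, 105°): beam 1 = 0.5774 ≠ 4.0415 ✗
  (1.5, 1.5, 150°): beam 1 = 2.5882 ≠ 4.0415 ✗
  …
  (4.5, 4.5, 285°): r_1=4.0415, r_2=3.6235, r_3=4.0415, r_4=1.5529, r_5=4.0415, r_6=3.6235, r_7=1.7321 — all match ✓
Only this pose fits every beam.

(x, y, θ) = (4.5, 4.5, 285°)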